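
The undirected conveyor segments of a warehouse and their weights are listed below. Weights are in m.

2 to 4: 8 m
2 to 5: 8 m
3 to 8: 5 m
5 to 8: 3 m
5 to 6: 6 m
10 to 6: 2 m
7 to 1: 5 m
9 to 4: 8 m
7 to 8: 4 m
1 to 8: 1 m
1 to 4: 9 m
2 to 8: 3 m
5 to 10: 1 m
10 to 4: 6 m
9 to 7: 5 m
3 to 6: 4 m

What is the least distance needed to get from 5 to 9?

Settle nodes by increasing distance from 5:
5: 0
10: 1  (via 5)
6: 3  (via 10)
8: 3  (via 5)
1: 4  (via 8)
2: 6  (via 8)
3: 7  (via 6)
4: 7  (via 10)
7: 7  (via 8)
9: 12  (via 7)
Shortest route: 5 → 8 → 7 → 9 = 12 m.

12 m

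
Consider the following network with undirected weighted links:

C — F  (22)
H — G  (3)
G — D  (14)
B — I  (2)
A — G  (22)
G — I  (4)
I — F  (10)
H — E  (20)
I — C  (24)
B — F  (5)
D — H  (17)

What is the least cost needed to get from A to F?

33

Enumerating some paths:
A → G → I → B → F: 22+4+2+5 = 33
A → G → I → F: 22+4+10 = 36
The minimum is 33 via A → G → I → B → F.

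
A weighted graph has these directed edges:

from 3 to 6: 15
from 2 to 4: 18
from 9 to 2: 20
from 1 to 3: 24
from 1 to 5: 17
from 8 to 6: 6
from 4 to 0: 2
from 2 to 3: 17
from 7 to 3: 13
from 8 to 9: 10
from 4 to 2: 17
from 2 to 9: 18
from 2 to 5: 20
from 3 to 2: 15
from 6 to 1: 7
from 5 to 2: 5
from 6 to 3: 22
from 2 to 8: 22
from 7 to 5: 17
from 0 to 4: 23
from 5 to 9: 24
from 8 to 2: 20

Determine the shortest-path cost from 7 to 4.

Running Dijkstra from 7:
7: 0
3: 13  (via 7)
5: 17  (via 7)
2: 22  (via 5)
6: 28  (via 3)
1: 35  (via 6)
4: 40  (via 2)
Shortest route: 7–5–2–4 = 40.

40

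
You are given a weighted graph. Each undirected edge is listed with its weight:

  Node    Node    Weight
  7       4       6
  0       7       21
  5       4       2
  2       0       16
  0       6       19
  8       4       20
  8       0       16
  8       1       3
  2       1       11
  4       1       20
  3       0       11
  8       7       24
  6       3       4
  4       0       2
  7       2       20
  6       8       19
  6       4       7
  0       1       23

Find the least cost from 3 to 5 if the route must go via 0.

Shortest 3→0: 3–0 = 11
Best 0 to 5: 0–4–5 costing 4
Total via 0: 11 + 4 = 15.

15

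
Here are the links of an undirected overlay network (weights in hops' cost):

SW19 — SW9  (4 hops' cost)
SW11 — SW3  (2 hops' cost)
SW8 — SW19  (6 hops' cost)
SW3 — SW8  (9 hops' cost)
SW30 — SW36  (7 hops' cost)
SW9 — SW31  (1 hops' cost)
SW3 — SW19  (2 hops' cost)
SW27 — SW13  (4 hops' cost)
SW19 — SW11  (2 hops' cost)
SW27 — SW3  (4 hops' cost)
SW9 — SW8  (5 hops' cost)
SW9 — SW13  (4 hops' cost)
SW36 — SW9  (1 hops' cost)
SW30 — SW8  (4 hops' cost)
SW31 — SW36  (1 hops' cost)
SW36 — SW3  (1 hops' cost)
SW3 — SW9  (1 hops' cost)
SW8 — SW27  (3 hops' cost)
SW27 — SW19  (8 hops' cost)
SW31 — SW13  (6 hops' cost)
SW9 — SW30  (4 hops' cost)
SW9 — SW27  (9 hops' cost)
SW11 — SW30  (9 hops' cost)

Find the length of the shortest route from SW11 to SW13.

Shortest distances from SW11:
SW11: 0
SW3: 2  (via SW11)
SW19: 2  (via SW11)
SW9: 3  (via SW3)
SW36: 3  (via SW3)
SW31: 4  (via SW9)
SW27: 6  (via SW3)
SW13: 7  (via SW9)
Shortest route: SW11 → SW3 → SW9 → SW13 = 7 hops' cost.

7 hops' cost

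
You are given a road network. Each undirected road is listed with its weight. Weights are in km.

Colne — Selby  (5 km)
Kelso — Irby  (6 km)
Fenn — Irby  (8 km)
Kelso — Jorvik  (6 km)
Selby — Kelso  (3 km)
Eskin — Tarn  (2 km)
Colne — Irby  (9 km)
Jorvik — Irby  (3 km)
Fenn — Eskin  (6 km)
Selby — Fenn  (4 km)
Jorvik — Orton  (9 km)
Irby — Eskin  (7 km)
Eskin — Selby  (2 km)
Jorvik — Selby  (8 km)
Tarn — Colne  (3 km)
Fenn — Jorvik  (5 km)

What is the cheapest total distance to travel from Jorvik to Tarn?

12 km

Candidate routes:
Jorvik → Irby → Eskin → Tarn: 3+7+2 = 12
Jorvik → Fenn → Selby → Eskin → Tarn: 5+4+2+2 = 13
Jorvik → Fenn → Eskin → Tarn: 5+6+2 = 13
Jorvik → Kelso → Selby → Eskin → Tarn: 6+3+2+2 = 13
The minimum is 12 km via Jorvik → Irby → Eskin → Tarn.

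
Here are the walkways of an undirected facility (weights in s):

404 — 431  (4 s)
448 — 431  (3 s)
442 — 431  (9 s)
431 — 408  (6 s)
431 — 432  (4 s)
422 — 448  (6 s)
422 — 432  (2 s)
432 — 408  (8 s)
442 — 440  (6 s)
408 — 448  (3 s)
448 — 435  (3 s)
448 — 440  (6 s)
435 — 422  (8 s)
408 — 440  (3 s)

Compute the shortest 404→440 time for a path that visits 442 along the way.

19 s

Best 404 to 442: 404 → 431 → 442 costing 13
Best 442 to 440: 442 → 440 costing 6
Total via 442: 13 + 6 = 19 s.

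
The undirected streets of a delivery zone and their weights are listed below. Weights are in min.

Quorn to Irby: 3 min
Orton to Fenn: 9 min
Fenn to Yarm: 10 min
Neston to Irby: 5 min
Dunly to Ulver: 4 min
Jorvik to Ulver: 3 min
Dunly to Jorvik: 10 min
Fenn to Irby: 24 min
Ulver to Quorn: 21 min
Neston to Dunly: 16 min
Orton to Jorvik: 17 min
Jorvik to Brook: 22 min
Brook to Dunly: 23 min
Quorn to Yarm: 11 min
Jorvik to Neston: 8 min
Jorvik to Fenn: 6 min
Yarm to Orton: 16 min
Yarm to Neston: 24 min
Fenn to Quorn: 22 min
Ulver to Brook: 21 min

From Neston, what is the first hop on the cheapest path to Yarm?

Compare a few routes:
Neston–Jorvik–Fenn–Yarm: 8+6+10 = 24
Neston–Irby–Fenn–Yarm: 5+24+10 = 39
Neston–Yarm: 24 = 24
Neston–Irby–Quorn–Yarm: 5+3+11 = 19
The minimum is 19 min via Neston–Irby–Quorn–Yarm.
So from Neston the first move is to Irby.

Irby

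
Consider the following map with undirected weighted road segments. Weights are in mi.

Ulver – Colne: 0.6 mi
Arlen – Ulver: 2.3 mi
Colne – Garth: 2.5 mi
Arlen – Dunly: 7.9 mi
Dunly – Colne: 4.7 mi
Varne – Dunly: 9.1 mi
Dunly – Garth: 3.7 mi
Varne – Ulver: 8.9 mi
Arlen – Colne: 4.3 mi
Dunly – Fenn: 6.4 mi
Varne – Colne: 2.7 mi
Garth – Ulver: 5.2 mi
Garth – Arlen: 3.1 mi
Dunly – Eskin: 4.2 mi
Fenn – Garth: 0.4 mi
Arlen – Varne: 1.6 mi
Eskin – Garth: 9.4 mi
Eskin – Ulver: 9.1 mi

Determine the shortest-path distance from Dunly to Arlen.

6.8 mi

Running Dijkstra from Dunly:
Dunly: 0
Garth: 3.7  (via Dunly)
Fenn: 4.1  (via Garth)
Eskin: 4.2  (via Dunly)
Colne: 4.7  (via Dunly)
Ulver: 5.3  (via Colne)
Arlen: 6.8  (via Garth)
Shortest route: Dunly → Garth → Arlen = 6.8 mi.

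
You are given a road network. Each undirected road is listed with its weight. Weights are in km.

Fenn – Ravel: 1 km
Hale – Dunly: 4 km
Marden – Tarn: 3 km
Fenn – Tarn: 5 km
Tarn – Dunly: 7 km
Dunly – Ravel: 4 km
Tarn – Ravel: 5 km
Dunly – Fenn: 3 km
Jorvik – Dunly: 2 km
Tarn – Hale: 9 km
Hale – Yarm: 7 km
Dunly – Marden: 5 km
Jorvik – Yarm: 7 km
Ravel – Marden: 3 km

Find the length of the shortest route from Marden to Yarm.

14 km

Enumerating some paths:
Marden - Ravel - Fenn - Dunly - Jorvik - Yarm: 3+1+3+2+7 = 16
Marden - Ravel - Dunly - Jorvik - Yarm: 3+4+2+7 = 16
Marden - Dunly - Jorvik - Yarm: 5+2+7 = 14
Marden - Dunly - Hale - Yarm: 5+4+7 = 16
Cheapest is Marden - Dunly - Jorvik - Yarm at 14 km.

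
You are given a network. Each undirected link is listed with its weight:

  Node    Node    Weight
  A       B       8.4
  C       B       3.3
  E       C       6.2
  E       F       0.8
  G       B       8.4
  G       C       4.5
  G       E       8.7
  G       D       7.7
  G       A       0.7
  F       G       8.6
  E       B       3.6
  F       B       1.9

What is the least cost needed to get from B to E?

Settle nodes by increasing distance from B:
B: 0
F: 1.9  (via B)
E: 2.7  (via F)
Shortest route: B–F–E = 2.7.

2.7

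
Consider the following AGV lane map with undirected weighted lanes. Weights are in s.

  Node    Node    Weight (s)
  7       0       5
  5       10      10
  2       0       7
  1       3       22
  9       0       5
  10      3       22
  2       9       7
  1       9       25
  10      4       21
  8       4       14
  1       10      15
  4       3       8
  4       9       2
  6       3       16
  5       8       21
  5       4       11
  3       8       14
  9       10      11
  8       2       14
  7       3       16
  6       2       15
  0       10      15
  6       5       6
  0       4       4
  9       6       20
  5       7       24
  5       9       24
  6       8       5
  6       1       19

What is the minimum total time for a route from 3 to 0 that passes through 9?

15 s

Shortest 3→9: 3–4–9 = 10
Shortest 9→0: 9–0 = 5
Total via 9: 10 + 5 = 15 s.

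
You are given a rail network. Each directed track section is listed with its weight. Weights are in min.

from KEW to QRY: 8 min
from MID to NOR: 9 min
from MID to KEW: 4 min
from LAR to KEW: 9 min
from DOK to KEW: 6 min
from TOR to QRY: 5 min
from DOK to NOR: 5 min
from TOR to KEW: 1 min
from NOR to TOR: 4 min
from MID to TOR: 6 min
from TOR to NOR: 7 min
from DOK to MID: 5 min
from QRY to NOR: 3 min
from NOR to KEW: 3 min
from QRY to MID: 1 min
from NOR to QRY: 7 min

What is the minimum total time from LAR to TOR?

24 min

Candidate routes:
LAR–KEW–QRY–MID–TOR: 9+8+1+6 = 24
LAR–KEW–QRY–MID–NOR–TOR: 9+8+1+9+4 = 31
The minimum is 24 min via LAR–KEW–QRY–MID–TOR.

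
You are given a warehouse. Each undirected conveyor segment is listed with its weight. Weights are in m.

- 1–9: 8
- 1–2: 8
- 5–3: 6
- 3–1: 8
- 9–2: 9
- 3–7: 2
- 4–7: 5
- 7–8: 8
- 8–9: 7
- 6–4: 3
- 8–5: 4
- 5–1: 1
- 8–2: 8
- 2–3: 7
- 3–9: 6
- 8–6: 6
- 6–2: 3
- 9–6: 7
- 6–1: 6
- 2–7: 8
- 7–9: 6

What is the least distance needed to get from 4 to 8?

9 m

Running Dijkstra from 4:
4: 0
6: 3  (via 4)
7: 5  (via 4)
2: 6  (via 6)
3: 7  (via 7)
1: 9  (via 6)
8: 9  (via 6)
Shortest route: 4–6–8 = 9 m.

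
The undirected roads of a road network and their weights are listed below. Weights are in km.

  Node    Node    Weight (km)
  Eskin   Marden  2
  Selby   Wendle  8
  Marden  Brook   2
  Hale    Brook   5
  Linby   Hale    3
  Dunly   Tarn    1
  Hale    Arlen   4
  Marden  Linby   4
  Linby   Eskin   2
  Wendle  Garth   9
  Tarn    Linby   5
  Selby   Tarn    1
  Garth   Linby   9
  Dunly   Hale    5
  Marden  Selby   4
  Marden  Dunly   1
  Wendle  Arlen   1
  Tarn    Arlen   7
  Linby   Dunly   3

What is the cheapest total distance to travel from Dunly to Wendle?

9 km

Candidate routes:
Dunly–Tarn–Selby–Wendle: 1+1+8 = 10
Dunly–Tarn–Arlen–Wendle: 1+7+1 = 9
Dunly–Hale–Arlen–Wendle: 5+4+1 = 10
Cheapest is Dunly–Tarn–Arlen–Wendle at 9 km.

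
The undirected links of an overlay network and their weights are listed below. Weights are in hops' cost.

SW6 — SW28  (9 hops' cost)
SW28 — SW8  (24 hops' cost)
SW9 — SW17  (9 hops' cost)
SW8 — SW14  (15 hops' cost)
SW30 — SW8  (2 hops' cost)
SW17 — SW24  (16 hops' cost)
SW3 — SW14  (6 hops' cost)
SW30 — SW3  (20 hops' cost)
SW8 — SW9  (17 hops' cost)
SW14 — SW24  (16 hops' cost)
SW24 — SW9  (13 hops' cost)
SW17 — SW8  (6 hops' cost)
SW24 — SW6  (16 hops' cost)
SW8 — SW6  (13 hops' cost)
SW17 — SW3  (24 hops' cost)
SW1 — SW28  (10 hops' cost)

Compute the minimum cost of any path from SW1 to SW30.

Enumerating some paths:
SW1 - SW28 - SW8 - SW30: 10+24+2 = 36
SW1 - SW28 - SW6 - SW8 - SW30: 10+9+13+2 = 34
SW1 - SW28 - SW6 - SW24 - SW17 - SW8 - SW30: 10+9+16+16+6+2 = 59
The minimum is 34 hops' cost via SW1 - SW28 - SW6 - SW8 - SW30.

34 hops' cost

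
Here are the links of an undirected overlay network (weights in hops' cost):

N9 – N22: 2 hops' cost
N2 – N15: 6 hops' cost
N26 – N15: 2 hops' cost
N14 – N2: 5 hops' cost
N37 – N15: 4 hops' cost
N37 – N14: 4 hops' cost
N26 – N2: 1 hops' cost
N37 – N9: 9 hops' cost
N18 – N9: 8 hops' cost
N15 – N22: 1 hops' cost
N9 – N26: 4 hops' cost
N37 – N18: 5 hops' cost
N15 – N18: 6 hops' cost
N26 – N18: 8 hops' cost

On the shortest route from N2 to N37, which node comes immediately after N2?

N26

Compare a few routes:
N2–N15–N37: 6+4 = 10
N2–N26–N15–N37: 1+2+4 = 7
N2–N14–N37: 5+4 = 9
The minimum is 7 hops' cost via N2–N26–N15–N37.
So from N2 the first move is to N26.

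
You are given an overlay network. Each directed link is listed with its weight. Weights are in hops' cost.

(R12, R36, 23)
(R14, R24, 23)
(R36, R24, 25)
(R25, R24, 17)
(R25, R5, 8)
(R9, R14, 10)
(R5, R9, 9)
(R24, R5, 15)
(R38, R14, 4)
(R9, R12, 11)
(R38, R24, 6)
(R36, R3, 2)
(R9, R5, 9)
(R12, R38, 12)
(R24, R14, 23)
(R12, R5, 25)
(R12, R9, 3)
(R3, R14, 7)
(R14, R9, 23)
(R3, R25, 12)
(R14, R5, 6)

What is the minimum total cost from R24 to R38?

47 hops' cost

Shortest distances from R24:
R24: 0
R5: 15  (via R24)
R14: 23  (via R24)
R9: 24  (via R5)
R12: 35  (via R9)
R38: 47  (via R12)
Shortest route: R24 → R5 → R9 → R12 → R38 = 47 hops' cost.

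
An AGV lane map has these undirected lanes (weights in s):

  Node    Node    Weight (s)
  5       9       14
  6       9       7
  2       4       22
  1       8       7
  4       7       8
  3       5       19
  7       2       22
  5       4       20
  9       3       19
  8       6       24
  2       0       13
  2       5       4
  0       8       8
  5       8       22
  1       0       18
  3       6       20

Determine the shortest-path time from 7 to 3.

Compare a few routes:
7 → 2 → 5 → 9 → 3: 22+4+14+19 = 59
7 → 4 → 5 → 3: 8+20+19 = 47
7 → 2 → 5 → 3: 22+4+19 = 45
7 → 4 → 2 → 5 → 3: 8+22+4+19 = 53
Cheapest is 7 → 2 → 5 → 3 at 45 s.

45 s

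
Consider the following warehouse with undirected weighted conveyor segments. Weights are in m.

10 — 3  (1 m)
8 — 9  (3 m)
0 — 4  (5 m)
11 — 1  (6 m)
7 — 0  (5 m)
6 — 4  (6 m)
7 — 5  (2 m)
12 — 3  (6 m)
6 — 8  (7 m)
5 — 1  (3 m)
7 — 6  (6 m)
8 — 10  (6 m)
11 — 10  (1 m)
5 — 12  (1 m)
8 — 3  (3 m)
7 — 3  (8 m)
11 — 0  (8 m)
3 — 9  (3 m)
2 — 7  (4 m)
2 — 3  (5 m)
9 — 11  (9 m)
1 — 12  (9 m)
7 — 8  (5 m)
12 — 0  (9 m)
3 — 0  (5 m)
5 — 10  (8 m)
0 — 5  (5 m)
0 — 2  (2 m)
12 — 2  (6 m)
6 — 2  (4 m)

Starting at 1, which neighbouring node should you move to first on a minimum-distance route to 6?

5

Compare a few routes:
1 - 5 - 7 - 6: 3+2+6 = 11
1 - 5 - 7 - 2 - 6: 3+2+4+4 = 13
1 - 5 - 0 - 2 - 6: 3+5+2+4 = 14
1 - 5 - 12 - 2 - 6: 3+1+6+4 = 14
Cheapest is 1 - 5 - 7 - 6 at 11 m.
So from 1 the first move is to 5.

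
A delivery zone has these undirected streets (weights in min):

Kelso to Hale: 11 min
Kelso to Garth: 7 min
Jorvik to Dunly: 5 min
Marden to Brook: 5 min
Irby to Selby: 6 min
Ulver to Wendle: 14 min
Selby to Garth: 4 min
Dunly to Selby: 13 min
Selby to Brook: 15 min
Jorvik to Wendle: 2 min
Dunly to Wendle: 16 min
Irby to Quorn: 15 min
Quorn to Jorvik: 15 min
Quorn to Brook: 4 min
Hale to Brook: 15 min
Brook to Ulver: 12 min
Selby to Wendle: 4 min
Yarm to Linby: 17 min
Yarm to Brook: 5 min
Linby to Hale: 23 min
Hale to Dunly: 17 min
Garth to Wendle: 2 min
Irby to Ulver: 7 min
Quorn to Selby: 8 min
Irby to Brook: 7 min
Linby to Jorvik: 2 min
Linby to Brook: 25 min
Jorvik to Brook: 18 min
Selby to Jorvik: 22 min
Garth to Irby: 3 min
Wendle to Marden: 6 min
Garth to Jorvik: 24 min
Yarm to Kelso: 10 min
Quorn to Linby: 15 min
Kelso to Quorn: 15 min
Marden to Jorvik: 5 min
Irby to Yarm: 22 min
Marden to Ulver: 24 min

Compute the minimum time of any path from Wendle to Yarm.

Running Dijkstra from Wendle:
Wendle: 0
Jorvik: 2  (via Wendle)
Garth: 2  (via Wendle)
Linby: 4  (via Jorvik)
Selby: 4  (via Wendle)
Irby: 5  (via Garth)
Marden: 6  (via Wendle)
Dunly: 7  (via Jorvik)
Kelso: 9  (via Garth)
Brook: 11  (via Marden)
Ulver: 12  (via Irby)
Quorn: 12  (via Selby)
Yarm: 16  (via Brook)
Shortest route: Wendle → Marden → Brook → Yarm = 16 min.

16 min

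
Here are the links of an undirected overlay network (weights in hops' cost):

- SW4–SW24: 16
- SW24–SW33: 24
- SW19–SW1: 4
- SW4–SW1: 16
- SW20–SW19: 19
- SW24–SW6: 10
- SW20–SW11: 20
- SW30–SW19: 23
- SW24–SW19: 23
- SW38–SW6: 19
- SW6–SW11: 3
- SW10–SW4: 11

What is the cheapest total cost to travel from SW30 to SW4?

Running Dijkstra from SW30:
SW30: 0
SW19: 23  (via SW30)
SW1: 27  (via SW19)
SW20: 42  (via SW19)
SW4: 43  (via SW1)
Shortest route: SW30–SW19–SW1–SW4 = 43 hops' cost.

43 hops' cost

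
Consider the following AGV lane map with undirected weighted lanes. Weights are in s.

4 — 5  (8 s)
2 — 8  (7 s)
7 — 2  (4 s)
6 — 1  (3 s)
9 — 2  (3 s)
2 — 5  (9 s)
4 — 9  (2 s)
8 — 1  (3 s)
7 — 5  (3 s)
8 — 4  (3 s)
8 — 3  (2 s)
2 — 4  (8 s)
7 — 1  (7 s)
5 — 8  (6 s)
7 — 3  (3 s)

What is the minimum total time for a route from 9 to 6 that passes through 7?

Best 9 to 7: 9–2–7 costing 7
Shortest 7→6: 7–1–6 = 10
Total via 7: 7 + 10 = 17 s.

17 s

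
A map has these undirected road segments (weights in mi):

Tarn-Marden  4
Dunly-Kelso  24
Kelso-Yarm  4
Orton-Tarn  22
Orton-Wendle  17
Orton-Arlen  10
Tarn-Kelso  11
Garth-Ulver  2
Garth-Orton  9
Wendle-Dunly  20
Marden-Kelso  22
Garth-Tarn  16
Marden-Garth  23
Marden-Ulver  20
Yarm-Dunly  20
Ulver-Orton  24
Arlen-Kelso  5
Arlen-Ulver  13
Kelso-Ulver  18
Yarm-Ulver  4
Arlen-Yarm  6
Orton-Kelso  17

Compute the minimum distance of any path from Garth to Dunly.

Candidate routes:
Garth–Ulver–Yarm–Dunly: 2+4+20 = 26
Garth–Ulver–Yarm–Arlen–Kelso–Dunly: 2+4+6+5+24 = 41
Garth–Ulver–Yarm–Kelso–Dunly: 2+4+4+24 = 34
Cheapest is Garth–Ulver–Yarm–Dunly at 26 mi.

26 mi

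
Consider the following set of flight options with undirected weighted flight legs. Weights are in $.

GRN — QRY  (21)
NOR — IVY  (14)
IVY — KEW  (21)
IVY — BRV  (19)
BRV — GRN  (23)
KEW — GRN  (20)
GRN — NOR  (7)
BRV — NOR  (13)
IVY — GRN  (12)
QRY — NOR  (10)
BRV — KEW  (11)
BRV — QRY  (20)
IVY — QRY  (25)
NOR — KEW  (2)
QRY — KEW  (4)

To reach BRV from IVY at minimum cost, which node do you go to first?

Candidate routes:
IVY–KEW–BRV: 21+11 = 32
IVY–BRV: 19 = 19
IVY–NOR–BRV: 14+13 = 27
IVY–NOR–KEW–BRV: 14+2+11 = 27
The minimum is $19 via IVY–BRV.
So from IVY the first move is to BRV.

BRV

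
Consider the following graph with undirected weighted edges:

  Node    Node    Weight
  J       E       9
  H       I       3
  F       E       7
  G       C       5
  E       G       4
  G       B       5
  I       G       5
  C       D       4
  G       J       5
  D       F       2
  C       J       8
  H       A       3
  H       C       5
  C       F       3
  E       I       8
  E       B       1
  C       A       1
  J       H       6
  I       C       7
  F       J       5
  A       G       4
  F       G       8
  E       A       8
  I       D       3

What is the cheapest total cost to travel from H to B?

Shortest distances from H:
H: 0
A: 3  (via H)
I: 3  (via H)
C: 4  (via A)
D: 6  (via I)
J: 6  (via H)
F: 7  (via C)
G: 7  (via A)
E: 11  (via A)
B: 12  (via G)
Shortest route: H → A → G → B = 12.

12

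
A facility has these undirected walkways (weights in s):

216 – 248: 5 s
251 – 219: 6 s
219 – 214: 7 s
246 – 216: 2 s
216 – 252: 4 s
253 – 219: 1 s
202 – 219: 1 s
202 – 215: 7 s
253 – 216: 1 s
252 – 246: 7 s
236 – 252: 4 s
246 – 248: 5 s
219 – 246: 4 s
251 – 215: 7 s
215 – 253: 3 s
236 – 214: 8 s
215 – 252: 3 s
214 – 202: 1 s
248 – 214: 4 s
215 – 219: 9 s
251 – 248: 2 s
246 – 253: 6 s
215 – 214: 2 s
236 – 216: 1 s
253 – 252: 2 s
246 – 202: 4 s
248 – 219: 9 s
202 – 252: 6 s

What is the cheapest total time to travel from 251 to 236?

Settle nodes by increasing distance from 251:
251: 0
248: 2  (via 251)
214: 6  (via 248)
219: 6  (via 251)
216: 7  (via 248)
202: 7  (via 214)
246: 7  (via 248)
253: 7  (via 219)
215: 7  (via 251)
236: 8  (via 216)
Shortest route: 251–248–216–236 = 8 s.

8 s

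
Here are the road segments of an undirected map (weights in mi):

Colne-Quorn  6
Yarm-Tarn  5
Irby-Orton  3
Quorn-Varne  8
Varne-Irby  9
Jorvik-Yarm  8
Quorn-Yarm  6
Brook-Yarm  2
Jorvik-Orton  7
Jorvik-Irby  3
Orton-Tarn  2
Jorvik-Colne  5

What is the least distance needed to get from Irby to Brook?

12 mi

Running Dijkstra from Irby:
Irby: 0
Jorvik: 3  (via Irby)
Orton: 3  (via Irby)
Tarn: 5  (via Orton)
Colne: 8  (via Jorvik)
Varne: 9  (via Irby)
Yarm: 10  (via Tarn)
Brook: 12  (via Yarm)
Shortest route: Irby → Orton → Tarn → Yarm → Brook = 12 mi.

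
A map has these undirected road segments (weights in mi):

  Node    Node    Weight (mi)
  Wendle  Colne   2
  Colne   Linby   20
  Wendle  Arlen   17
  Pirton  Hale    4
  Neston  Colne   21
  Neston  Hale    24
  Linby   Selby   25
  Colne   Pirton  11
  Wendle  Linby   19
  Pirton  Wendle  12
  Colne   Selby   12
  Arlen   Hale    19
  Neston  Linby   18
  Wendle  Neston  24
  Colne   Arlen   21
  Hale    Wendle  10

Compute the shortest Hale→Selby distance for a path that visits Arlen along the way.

50 mi

Best Hale to Arlen: Hale–Arlen costing 19
Shortest Arlen→Selby: Arlen–Wendle–Colne–Selby = 31
Total via Arlen: 19 + 31 = 50 mi.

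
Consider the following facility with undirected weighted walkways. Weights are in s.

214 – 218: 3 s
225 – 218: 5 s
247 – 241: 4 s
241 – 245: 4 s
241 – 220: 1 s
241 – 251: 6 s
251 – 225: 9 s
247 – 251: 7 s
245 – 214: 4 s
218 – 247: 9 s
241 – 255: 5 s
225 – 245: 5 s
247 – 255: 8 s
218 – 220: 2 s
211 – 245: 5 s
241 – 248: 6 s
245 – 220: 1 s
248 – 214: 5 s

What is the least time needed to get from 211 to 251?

13 s

Shortest distances from 211:
211: 0
245: 5  (via 211)
220: 6  (via 245)
241: 7  (via 220)
218: 8  (via 220)
214: 9  (via 245)
225: 10  (via 245)
247: 11  (via 241)
255: 12  (via 241)
248: 13  (via 241)
251: 13  (via 241)
Shortest route: 211–245–220–241–251 = 13 s.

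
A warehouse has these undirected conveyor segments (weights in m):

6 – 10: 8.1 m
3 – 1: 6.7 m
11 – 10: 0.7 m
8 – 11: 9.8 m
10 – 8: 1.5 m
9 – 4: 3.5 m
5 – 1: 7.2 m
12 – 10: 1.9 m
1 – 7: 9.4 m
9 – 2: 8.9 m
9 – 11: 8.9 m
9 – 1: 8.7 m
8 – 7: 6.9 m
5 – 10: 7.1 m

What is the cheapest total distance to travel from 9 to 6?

Enumerating some paths:
9 → 11 → 10 → 6: 8.9+0.7+8.1 = 17.7
9 → 1 → 5 → 10 → 6: 8.7+7.2+7.1+8.1 = 31.1
9 → 11 → 8 → 10 → 6: 8.9+9.8+1.5+8.1 = 28.3
9 → 1 → 7 → 8 → 10 → 6: 8.7+9.4+6.9+1.5+8.1 = 34.6
The minimum is 17.7 m via 9 → 11 → 10 → 6.

17.7 m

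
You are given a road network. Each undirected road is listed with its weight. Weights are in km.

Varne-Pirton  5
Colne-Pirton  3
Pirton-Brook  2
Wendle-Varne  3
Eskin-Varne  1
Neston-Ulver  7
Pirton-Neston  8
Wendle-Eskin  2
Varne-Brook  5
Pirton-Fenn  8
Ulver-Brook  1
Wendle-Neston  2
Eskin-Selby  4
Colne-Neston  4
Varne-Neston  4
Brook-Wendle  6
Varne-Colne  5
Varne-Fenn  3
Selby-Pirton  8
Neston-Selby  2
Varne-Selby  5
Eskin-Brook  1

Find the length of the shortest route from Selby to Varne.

Running Dijkstra from Selby:
Selby: 0
Neston: 2  (via Selby)
Wendle: 4  (via Neston)
Eskin: 4  (via Selby)
Brook: 5  (via Eskin)
Varne: 5  (via Selby)
Shortest route: Selby–Varne = 5 km.

5 km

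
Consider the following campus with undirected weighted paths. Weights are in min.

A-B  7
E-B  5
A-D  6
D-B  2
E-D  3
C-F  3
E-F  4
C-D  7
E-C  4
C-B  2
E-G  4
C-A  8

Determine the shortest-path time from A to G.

13 min

Settle nodes by increasing distance from A:
A: 0
D: 6  (via A)
B: 7  (via A)
C: 8  (via A)
E: 9  (via D)
F: 11  (via C)
G: 13  (via E)
Shortest route: A–D–E–G = 13 min.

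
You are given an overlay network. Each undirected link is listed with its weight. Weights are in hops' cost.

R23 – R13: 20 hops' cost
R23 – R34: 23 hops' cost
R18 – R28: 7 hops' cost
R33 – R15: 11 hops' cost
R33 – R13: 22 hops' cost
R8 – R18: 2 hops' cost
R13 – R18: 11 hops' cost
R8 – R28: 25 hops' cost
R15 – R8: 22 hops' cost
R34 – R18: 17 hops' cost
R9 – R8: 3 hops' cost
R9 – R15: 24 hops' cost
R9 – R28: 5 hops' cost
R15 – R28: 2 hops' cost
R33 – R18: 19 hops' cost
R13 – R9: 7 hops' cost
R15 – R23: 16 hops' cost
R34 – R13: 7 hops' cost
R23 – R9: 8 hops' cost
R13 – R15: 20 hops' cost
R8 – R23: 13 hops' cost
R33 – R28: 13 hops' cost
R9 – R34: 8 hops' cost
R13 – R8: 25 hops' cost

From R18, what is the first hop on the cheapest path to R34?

Enumerating some paths:
R18–R34: 17 = 17
R18–R8–R9–R13–R34: 2+3+7+7 = 19
R18–R8–R9–R34: 2+3+8 = 13
R18–R13–R34: 11+7 = 18
The minimum is 13 hops' cost via R18–R8–R9–R34.
So from R18 the first move is to R8.

R8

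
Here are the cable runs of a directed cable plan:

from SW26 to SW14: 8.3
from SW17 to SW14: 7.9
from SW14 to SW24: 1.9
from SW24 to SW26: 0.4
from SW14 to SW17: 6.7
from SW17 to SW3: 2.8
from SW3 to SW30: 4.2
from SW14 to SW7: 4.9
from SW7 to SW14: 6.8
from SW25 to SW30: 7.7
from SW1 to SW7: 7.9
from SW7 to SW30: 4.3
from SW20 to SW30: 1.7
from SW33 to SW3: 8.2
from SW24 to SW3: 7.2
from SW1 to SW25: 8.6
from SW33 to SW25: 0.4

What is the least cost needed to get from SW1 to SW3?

23.8

Compare a few routes:
SW1 → SW7 → SW14 → SW24 → SW3: 7.9+6.8+1.9+7.2 = 23.8
SW1 → SW7 → SW14 → SW17 → SW3: 7.9+6.8+6.7+2.8 = 24.2
The minimum is 23.8 via SW1 → SW7 → SW14 → SW24 → SW3.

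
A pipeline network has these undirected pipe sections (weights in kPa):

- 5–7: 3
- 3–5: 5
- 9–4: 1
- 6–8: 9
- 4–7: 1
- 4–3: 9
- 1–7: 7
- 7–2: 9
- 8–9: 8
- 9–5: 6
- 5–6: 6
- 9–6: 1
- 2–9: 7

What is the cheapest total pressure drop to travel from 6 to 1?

10 kPa

Shortest distances from 6:
6: 0
9: 1  (via 6)
4: 2  (via 9)
7: 3  (via 4)
5: 6  (via 6)
2: 8  (via 9)
8: 9  (via 6)
1: 10  (via 7)
Shortest route: 6–9–4–7–1 = 10 kPa.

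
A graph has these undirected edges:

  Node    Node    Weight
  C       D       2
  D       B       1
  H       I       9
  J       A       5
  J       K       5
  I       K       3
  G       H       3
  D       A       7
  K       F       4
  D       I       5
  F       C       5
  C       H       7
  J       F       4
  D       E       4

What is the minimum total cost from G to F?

Shortest distances from G:
G: 0
H: 3  (via G)
C: 10  (via H)
D: 12  (via C)
I: 12  (via H)
B: 13  (via D)
F: 15  (via C)
Shortest route: G → H → C → F = 15.

15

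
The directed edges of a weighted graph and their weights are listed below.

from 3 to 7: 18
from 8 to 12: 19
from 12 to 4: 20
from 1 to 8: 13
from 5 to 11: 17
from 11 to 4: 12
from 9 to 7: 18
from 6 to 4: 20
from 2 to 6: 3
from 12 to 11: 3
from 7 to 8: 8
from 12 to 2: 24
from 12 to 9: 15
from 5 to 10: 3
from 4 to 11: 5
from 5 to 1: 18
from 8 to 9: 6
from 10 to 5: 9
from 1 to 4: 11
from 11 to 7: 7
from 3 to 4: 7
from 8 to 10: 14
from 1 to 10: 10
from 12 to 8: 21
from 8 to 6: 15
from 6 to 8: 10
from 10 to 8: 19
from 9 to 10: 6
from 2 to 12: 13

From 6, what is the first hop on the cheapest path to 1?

8

Enumerating some paths:
6 - 8 - 10 - 5 - 1: 10+14+9+18 = 51
6 - 8 - 9 - 10 - 5 - 1: 10+6+6+9+18 = 49
Cheapest is 6 - 8 - 9 - 10 - 5 - 1 at 49.
So from 6 the first move is to 8.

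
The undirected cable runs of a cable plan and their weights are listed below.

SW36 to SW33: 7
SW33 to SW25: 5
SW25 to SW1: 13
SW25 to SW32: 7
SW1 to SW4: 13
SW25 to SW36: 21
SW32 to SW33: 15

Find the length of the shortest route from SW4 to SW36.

38

Running Dijkstra from SW4:
SW4: 0
SW1: 13  (via SW4)
SW25: 26  (via SW1)
SW33: 31  (via SW25)
SW32: 33  (via SW25)
SW36: 38  (via SW33)
Shortest route: SW4–SW1–SW25–SW33–SW36 = 38.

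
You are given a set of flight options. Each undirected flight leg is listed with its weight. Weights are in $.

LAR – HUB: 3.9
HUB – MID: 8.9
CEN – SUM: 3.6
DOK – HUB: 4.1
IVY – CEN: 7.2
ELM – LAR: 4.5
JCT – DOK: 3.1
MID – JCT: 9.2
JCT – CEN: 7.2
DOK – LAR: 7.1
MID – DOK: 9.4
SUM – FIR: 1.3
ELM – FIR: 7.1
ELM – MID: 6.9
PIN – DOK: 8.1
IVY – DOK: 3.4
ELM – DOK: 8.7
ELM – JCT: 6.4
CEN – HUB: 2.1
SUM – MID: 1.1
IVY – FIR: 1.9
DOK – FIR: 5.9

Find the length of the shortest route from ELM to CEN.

$10.5

Compare a few routes:
ELM - FIR - SUM - CEN: 7.1+1.3+3.6 = 12
ELM - MID - SUM - CEN: 6.9+1.1+3.6 = 11.6
ELM - LAR - HUB - CEN: 4.5+3.9+2.1 = 10.5
Cheapest is ELM - LAR - HUB - CEN at $10.5.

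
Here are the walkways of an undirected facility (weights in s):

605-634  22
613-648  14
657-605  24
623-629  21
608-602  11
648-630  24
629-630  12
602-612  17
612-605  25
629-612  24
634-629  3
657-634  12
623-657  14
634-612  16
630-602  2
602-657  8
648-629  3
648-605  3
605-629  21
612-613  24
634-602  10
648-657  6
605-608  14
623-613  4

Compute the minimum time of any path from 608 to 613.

Candidate routes:
608 - 602 - 657 - 648 - 613: 11+8+6+14 = 39
608 - 605 - 648 - 613: 14+3+14 = 31
608 - 602 - 634 - 629 - 648 - 613: 11+10+3+3+14 = 41
608 - 602 - 657 - 623 - 613: 11+8+14+4 = 37
Cheapest is 608 - 605 - 648 - 613 at 31 s.

31 s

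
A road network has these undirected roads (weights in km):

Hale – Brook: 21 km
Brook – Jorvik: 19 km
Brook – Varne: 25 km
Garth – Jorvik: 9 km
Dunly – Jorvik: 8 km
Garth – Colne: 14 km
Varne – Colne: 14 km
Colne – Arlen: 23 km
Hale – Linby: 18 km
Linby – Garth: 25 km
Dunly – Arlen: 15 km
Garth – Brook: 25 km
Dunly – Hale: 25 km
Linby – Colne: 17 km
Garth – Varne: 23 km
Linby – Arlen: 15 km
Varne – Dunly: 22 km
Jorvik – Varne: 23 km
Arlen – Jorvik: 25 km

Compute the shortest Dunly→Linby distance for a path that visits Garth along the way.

Best Dunly to Garth: Dunly–Jorvik–Garth costing 17
Best Garth to Linby: Garth–Linby costing 25
Total via Garth: 17 + 25 = 42 km.

42 km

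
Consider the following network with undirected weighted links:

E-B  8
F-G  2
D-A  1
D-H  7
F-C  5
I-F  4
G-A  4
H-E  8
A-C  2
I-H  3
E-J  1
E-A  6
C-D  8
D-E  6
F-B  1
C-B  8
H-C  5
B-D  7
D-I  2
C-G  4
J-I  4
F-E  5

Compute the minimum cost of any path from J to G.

8

Compare a few routes:
J - I - F - G: 4+4+2 = 10
J - E - F - G: 1+5+2 = 8
J - I - D - A - G: 4+2+1+4 = 11
Cheapest is J - E - F - G at 8.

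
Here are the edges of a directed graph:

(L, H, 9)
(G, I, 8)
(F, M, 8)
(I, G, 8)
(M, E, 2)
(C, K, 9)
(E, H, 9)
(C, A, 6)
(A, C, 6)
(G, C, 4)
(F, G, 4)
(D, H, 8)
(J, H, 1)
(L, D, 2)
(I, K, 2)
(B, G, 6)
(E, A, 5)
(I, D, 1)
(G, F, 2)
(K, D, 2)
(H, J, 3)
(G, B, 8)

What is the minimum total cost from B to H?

Enumerating some paths:
B - G - I - D - H: 6+8+1+8 = 23
B - G - I - K - D - H: 6+8+2+2+8 = 26
B - G - F - M - E - H: 6+2+8+2+9 = 27
Cheapest is B - G - I - D - H at 23.

23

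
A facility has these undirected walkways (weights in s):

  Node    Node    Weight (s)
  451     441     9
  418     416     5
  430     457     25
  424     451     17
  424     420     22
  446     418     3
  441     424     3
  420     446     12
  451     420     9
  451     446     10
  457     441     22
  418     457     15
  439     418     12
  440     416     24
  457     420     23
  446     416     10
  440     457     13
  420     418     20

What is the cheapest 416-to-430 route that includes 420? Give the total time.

Shortest 416→420: 416 → 418 → 446 → 420 = 20
Shortest 420→430: 420 → 457 → 430 = 48
Total via 420: 20 + 48 = 68 s.

68 s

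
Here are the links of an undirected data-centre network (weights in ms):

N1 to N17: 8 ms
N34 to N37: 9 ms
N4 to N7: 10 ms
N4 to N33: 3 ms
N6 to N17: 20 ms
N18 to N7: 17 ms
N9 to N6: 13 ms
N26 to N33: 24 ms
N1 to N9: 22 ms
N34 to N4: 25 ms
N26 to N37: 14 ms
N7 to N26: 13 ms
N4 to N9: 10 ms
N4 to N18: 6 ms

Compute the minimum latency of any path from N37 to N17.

74 ms

Compare a few routes:
N37 - N34 - N4 - N9 - N6 - N17: 9+25+10+13+20 = 77
N37 - N26 - N7 - N4 - N9 - N6 - N17: 14+13+10+10+13+20 = 80
N37 - N26 - N7 - N4 - N9 - N1 - N17: 14+13+10+10+22+8 = 77
N37 - N34 - N4 - N9 - N1 - N17: 9+25+10+22+8 = 74
The minimum is 74 ms via N37 - N34 - N4 - N9 - N1 - N17.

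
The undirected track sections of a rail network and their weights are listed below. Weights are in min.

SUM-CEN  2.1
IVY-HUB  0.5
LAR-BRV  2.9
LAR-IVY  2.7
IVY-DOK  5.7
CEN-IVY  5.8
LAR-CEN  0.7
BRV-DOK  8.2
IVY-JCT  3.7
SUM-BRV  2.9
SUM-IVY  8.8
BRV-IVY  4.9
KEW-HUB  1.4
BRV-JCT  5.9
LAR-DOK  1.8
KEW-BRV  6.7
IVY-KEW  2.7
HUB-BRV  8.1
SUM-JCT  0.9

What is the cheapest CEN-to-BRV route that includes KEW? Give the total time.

12 min

Best CEN to KEW: CEN–LAR–IVY–HUB–KEW costing 5.3
Best KEW to BRV: KEW–BRV costing 6.7
Total via KEW: 5.3 + 6.7 = 12 min.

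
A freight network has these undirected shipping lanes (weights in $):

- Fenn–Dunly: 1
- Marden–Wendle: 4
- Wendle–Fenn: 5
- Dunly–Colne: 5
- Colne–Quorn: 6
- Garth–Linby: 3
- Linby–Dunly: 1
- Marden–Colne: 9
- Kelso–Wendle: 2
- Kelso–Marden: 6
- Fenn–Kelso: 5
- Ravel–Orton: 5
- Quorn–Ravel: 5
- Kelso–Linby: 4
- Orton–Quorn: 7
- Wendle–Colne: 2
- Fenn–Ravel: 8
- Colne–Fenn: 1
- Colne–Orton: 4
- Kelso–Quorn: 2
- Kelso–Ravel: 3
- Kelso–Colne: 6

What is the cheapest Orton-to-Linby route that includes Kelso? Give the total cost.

$12

Shortest Orton→Kelso: Orton–Ravel–Kelso = 8
Best Kelso to Linby: Kelso–Linby costing 4
Total via Kelso: 8 + 4 = $12.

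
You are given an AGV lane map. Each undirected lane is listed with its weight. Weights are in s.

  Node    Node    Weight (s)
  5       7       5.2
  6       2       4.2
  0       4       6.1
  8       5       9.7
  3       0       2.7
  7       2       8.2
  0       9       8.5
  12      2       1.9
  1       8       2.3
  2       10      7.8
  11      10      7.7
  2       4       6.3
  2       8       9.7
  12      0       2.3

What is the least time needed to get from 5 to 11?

28.9 s

Enumerating some paths:
5–7–2–10–11: 5.2+8.2+7.8+7.7 = 28.9
5–8–2–10–11: 9.7+9.7+7.8+7.7 = 34.9
Cheapest is 5–7–2–10–11 at 28.9 s.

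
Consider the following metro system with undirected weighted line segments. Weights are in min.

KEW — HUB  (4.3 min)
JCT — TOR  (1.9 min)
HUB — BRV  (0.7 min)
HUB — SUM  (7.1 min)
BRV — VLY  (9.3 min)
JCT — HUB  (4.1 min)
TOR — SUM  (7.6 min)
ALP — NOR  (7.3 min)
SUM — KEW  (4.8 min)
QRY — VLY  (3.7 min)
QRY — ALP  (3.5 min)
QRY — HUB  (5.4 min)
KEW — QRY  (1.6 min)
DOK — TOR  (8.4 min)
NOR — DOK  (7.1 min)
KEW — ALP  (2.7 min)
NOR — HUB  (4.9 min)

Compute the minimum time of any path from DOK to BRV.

12.7 min

Candidate routes:
DOK → TOR → JCT → HUB → BRV: 8.4+1.9+4.1+0.7 = 15.1
DOK → NOR → HUB → BRV: 7.1+4.9+0.7 = 12.7
The minimum is 12.7 min via DOK → NOR → HUB → BRV.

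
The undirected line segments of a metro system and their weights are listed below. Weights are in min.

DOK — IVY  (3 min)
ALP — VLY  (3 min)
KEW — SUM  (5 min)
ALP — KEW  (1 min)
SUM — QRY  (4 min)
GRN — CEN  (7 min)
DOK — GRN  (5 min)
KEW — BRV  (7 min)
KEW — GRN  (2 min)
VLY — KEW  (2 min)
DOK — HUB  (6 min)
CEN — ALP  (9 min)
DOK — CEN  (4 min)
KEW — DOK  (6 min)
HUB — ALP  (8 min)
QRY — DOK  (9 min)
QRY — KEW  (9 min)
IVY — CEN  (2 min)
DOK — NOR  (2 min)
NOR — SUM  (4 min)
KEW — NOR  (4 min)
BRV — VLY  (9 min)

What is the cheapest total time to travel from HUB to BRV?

16 min

Running Dijkstra from HUB:
HUB: 0
DOK: 6  (via HUB)
NOR: 8  (via DOK)
ALP: 8  (via HUB)
IVY: 9  (via DOK)
KEW: 9  (via ALP)
CEN: 10  (via DOK)
VLY: 11  (via ALP)
GRN: 11  (via DOK)
SUM: 12  (via NOR)
QRY: 15  (via DOK)
BRV: 16  (via KEW)
Shortest route: HUB–ALP–KEW–BRV = 16 min.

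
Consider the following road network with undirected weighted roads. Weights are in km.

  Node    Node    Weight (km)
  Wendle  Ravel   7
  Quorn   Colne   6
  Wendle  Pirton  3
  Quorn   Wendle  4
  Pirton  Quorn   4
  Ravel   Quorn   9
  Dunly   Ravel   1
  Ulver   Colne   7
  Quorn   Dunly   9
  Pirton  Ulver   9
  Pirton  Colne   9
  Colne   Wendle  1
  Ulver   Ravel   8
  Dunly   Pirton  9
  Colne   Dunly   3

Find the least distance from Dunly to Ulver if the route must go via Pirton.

Best Dunly to Pirton: Dunly–Colne–Wendle–Pirton costing 7
Best Pirton to Ulver: Pirton–Ulver costing 9
Total via Pirton: 7 + 9 = 16 km.

16 km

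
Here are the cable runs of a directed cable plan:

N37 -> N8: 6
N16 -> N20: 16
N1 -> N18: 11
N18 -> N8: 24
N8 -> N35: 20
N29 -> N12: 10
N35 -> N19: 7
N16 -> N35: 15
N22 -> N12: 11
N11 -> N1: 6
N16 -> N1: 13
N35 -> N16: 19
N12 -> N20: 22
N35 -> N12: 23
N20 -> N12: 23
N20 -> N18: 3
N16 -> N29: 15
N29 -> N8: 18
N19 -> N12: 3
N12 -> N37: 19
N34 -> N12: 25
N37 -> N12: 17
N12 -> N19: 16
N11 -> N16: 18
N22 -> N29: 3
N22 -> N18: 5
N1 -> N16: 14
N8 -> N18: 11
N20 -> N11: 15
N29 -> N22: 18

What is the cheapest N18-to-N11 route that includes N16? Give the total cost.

94

Best N18 to N16: N18 → N8 → N35 → N16 costing 63
Shortest N16→N11: N16 → N20 → N11 = 31
Total via N16: 63 + 31 = 94.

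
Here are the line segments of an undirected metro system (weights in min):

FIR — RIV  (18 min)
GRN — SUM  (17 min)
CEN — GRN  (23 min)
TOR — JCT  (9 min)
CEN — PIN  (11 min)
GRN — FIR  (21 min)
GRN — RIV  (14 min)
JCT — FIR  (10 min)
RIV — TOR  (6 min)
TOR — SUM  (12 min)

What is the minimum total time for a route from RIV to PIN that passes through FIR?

Shortest RIV→FIR: RIV → FIR = 18
Best FIR to PIN: FIR → GRN → CEN → PIN costing 55
Total via FIR: 18 + 55 = 73 min.

73 min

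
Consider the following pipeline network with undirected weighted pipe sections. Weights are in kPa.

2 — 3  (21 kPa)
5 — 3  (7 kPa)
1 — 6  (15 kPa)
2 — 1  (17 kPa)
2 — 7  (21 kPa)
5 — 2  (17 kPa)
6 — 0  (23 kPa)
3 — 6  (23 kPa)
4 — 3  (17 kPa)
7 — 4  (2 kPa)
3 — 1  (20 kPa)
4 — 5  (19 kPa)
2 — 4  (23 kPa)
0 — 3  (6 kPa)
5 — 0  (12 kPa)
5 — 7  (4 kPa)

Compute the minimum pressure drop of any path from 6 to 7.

Running Dijkstra from 6:
6: 0
1: 15  (via 6)
0: 23  (via 6)
3: 23  (via 6)
5: 30  (via 3)
2: 32  (via 1)
7: 34  (via 5)
Shortest route: 6 → 3 → 5 → 7 = 34 kPa.

34 kPa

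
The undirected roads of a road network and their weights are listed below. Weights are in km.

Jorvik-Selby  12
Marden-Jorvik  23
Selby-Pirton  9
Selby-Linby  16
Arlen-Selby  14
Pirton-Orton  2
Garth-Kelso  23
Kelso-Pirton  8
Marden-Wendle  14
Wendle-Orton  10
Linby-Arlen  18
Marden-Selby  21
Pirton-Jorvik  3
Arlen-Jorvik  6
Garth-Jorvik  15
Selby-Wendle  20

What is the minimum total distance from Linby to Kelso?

Candidate routes:
Linby - Selby - Pirton - Kelso: 16+9+8 = 33
Linby - Arlen - Jorvik - Pirton - Kelso: 18+6+3+8 = 35
Cheapest is Linby - Selby - Pirton - Kelso at 33 km.

33 km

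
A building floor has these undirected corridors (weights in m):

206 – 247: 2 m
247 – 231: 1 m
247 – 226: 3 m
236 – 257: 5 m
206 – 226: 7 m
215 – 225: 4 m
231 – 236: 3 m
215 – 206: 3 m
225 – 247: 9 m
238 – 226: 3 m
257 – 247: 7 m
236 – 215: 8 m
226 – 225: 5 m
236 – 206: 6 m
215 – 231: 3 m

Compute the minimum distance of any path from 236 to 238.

10 m

Running Dijkstra from 236:
236: 0
231: 3  (via 236)
247: 4  (via 231)
257: 5  (via 236)
206: 6  (via 236)
215: 6  (via 231)
226: 7  (via 247)
225: 10  (via 215)
238: 10  (via 226)
Shortest route: 236–231–247–226–238 = 10 m.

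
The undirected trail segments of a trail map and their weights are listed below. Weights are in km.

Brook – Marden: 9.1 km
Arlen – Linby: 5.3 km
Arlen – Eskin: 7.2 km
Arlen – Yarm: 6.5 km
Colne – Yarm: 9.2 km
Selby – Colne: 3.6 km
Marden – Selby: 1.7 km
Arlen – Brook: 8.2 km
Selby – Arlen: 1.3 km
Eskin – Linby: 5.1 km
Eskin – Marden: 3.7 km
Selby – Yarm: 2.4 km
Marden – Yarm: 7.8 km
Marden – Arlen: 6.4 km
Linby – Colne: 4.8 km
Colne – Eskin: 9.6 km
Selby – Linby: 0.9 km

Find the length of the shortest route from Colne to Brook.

13.1 km

Shortest distances from Colne:
Colne: 0
Selby: 3.6  (via Colne)
Linby: 4.5  (via Selby)
Arlen: 4.9  (via Selby)
Marden: 5.3  (via Selby)
Yarm: 6  (via Selby)
Eskin: 9  (via Marden)
Brook: 13.1  (via Arlen)
Shortest route: Colne → Selby → Arlen → Brook = 13.1 km.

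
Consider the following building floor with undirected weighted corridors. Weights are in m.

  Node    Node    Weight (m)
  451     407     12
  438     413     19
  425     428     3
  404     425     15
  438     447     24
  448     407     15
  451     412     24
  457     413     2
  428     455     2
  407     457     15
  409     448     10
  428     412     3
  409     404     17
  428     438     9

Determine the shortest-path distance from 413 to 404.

Settle nodes by increasing distance from 413:
413: 0
457: 2  (via 413)
407: 17  (via 457)
438: 19  (via 413)
428: 28  (via 438)
451: 29  (via 407)
455: 30  (via 428)
425: 31  (via 428)
412: 31  (via 428)
448: 32  (via 407)
409: 42  (via 448)
447: 43  (via 438)
404: 46  (via 425)
Shortest route: 413–438–428–425–404 = 46 m.

46 m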